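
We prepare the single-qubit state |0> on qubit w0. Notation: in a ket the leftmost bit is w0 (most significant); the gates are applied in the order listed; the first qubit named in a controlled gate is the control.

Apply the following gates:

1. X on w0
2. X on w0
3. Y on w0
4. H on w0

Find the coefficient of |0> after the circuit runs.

|0> carries amplitude sqrt(2)*I/2 in the final state. Key observation: gates 1-2 undo each other exactly, leaving only the rest of the circuit to track.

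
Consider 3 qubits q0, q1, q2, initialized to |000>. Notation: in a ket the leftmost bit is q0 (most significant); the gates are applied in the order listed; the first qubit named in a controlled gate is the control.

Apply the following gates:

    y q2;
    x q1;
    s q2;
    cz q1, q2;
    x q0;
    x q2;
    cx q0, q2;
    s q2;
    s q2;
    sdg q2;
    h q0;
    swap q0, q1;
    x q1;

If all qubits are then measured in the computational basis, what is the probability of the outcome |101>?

Outcome |101> occurs with probability 1/2.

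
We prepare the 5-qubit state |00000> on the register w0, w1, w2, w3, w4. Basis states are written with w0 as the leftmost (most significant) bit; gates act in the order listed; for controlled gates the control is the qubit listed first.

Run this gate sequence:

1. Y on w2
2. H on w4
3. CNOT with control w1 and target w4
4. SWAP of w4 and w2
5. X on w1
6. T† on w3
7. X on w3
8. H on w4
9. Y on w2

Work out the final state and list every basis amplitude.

The final amplitudes are 1/2 on |01010>, -1/2 on |01011>, -1/2 on |01110>, 1/2 on |01111>, and 0 on every other basis state.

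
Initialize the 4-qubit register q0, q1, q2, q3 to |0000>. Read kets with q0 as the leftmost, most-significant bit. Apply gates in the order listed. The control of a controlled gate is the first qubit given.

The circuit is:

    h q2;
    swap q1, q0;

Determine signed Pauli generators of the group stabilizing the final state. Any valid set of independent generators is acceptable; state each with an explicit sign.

The stabilizer group can be generated by +IIXI, +ZIII, +IZII, +IIIZ, among other valid generating sets.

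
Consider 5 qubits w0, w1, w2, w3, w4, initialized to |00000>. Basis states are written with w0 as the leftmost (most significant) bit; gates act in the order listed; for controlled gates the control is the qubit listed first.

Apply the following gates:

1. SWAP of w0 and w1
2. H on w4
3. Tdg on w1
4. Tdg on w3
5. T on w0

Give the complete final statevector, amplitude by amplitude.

The final amplitudes are sqrt(2)/2 on |00000>, sqrt(2)/2 on |00001>, and 0 on every other basis state.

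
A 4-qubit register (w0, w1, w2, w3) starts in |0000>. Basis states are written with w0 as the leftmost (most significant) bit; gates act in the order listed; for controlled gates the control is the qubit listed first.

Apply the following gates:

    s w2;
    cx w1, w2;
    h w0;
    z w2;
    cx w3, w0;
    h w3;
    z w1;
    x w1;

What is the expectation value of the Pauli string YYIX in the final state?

The observable YYIX averages to 0.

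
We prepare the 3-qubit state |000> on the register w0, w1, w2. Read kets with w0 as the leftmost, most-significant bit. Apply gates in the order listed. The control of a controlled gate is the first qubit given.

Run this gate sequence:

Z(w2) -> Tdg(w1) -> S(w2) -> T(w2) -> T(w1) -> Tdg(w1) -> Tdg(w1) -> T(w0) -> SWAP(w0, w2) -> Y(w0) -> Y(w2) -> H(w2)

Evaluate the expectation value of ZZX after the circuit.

In the final state, ZZX has expectation 1.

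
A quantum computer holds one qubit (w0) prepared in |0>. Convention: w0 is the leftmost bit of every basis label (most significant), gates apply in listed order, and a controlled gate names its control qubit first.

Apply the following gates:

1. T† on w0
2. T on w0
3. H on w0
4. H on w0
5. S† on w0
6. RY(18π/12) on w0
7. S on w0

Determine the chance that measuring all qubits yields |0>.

Outcome |0> occurs with probability 1/2.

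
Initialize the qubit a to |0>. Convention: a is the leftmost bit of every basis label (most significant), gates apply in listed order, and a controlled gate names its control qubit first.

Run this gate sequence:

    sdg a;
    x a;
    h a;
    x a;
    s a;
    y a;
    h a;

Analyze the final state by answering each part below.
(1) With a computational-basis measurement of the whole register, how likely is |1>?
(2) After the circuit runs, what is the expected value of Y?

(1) A full measurement returns |1> with probability 1/2.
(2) The observable Y averages to 1.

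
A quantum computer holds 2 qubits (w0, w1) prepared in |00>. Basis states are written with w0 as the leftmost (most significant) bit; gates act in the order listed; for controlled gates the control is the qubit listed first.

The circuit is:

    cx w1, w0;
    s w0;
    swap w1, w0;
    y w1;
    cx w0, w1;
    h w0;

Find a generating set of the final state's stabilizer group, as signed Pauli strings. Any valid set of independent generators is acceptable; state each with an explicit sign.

The final state is stabilized by the group generated by +XI, -IZ; other independent generating sets are equally valid.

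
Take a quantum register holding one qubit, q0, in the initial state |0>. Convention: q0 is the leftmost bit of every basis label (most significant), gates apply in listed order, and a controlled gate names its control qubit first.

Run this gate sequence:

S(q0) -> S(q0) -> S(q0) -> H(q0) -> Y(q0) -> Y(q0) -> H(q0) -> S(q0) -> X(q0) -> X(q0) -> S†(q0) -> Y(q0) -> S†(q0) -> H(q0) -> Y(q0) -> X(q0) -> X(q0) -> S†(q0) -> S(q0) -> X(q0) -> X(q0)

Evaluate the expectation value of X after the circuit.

The observable X averages to 1. Key observation: the block from step 16 through step 21 cancels to the identity and can be dropped.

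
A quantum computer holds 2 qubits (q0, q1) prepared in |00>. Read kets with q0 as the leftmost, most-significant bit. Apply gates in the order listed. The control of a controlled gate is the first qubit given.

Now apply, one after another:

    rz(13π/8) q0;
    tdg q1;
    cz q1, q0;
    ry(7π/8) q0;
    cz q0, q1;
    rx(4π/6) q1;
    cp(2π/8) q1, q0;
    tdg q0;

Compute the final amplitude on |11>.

|11> carries amplitude sqrt(3)*exp(11*I*pi/16)*cos(pi/16)/2 in the final state.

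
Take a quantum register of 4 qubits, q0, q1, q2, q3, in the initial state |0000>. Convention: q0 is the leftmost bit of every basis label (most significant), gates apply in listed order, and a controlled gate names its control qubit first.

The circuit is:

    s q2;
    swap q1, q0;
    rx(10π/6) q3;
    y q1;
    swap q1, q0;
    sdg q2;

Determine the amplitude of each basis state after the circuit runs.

The final amplitudes are -sqrt(3)*I/2 on |1000>, 1/2 on |1001>, and 0 on every other basis state.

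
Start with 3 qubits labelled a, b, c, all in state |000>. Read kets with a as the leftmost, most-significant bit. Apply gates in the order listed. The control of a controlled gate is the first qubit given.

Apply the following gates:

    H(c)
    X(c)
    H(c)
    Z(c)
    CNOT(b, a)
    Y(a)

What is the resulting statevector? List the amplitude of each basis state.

The final amplitudes are I on |100>, and 0 on every other basis state.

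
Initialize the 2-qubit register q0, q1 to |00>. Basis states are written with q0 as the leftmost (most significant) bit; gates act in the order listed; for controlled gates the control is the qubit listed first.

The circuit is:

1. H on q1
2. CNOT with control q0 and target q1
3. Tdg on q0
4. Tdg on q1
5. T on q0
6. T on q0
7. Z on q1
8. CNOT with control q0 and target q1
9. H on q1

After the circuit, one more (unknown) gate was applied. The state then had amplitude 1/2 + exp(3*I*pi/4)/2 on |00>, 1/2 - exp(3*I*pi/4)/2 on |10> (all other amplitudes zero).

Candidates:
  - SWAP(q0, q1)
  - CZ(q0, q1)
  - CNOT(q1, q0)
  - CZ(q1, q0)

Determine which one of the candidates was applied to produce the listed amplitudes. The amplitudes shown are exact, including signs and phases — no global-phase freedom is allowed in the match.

It was SWAP(q0, q1) that produced the state shown.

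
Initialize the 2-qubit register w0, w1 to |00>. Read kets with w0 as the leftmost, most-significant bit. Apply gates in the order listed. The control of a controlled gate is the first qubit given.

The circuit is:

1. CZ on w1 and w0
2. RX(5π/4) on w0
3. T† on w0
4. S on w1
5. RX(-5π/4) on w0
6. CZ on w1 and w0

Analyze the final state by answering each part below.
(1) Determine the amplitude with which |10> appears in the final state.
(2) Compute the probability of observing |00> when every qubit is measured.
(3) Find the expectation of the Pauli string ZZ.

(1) The final state's coefficient on |10> equals sqrt(2)*(-I + exp(I*pi/4))/4.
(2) The probability of measuring |00> is sqrt(2)/8 + 3/4.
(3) The observable ZZ averages to sqrt(2)/4 + 1/2.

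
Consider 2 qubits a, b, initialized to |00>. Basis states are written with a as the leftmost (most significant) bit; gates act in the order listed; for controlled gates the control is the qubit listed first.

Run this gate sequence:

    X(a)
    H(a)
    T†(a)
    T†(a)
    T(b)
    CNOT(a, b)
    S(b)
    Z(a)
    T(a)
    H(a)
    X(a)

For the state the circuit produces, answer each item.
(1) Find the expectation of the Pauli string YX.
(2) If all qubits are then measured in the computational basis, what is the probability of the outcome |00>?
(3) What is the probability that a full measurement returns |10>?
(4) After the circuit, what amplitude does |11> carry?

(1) In the final state, YX has expectation sqrt(2)/2.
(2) A full measurement returns |00> with probability 1/4.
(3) Outcome |10> occurs with probability 1/4.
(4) The amplitude on |11> is exp(I*pi/4)/2.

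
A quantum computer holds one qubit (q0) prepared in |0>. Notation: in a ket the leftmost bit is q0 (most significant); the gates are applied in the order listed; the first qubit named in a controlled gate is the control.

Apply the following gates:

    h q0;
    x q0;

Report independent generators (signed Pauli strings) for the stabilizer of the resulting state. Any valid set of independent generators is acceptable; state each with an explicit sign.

One valid set of independent stabilizer generators is +X (any independent generating set of the same group is equally correct).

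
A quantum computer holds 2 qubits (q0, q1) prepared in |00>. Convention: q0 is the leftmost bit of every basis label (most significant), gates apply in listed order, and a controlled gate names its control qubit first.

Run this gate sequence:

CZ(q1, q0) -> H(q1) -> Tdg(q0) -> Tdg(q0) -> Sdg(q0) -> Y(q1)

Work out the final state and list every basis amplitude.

The resulting statevector has amplitude -sqrt(2)*I/2 on |00>, sqrt(2)*I/2 on |01>, 0 on |10>, 0 on |11>.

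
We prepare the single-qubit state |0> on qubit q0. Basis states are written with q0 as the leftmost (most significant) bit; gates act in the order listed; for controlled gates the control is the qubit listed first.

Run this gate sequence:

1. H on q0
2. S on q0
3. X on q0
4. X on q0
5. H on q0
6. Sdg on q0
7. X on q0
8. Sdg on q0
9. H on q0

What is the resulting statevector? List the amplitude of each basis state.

The final amplitudes are -sqrt(2)*I/2 on |0>, -sqrt(2)/2 on |1>.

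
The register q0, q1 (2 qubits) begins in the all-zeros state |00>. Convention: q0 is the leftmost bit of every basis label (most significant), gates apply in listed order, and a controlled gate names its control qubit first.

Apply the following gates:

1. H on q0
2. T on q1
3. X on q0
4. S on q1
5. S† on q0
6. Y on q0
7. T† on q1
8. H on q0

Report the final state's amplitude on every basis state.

The resulting statevector has amplitude -1/2 + I/2 on |00>, 0 on |01>, -1/2 - I/2 on |10>, 0 on |11>.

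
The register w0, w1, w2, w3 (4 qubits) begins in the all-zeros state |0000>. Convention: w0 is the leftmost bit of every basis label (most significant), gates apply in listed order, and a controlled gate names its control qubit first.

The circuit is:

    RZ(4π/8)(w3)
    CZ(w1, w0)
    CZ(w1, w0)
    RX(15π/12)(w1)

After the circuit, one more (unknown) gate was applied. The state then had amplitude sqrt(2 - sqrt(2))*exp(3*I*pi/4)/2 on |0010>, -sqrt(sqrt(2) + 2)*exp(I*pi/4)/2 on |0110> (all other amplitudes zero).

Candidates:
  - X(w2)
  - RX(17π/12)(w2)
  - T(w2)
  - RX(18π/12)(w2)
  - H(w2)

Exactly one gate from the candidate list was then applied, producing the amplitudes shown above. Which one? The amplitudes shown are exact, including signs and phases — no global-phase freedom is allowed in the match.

The applied gate was X(w2). Key observation: the block from step 2 through step 3 cancels to the identity and can be dropped.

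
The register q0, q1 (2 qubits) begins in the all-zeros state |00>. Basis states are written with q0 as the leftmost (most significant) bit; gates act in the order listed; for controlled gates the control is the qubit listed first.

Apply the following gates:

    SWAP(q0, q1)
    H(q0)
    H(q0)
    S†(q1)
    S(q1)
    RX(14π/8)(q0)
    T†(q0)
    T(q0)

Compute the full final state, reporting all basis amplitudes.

After the circuit, the state carries amplitude -sqrt(sqrt(2) + 2)/2 on |00>, 0 on |01>, -I*sqrt(2 - sqrt(2))/2 on |10>, 0 on |11>.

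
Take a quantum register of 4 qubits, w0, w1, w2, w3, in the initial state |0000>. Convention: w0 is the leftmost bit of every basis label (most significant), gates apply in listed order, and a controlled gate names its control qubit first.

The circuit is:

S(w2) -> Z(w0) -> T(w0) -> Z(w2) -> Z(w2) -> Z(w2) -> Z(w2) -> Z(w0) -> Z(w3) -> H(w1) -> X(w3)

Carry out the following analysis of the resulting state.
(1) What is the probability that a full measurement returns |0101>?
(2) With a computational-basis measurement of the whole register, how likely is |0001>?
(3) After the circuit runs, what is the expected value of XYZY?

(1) Outcome |0101> occurs with probability 1/2. Key observation: the block from step 4 through step 7 cancels to the identity and can be dropped.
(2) Outcome |0001> occurs with probability 1/2.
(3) The observable XYZY averages to 0.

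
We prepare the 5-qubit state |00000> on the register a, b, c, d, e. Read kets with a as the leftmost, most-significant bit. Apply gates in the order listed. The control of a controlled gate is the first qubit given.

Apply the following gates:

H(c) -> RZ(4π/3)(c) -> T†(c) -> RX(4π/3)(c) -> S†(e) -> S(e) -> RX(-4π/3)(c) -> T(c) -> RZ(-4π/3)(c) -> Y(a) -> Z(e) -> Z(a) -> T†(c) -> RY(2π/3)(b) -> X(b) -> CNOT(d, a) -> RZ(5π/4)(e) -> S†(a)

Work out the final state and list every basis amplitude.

After the circuit, the state carries amplitude sqrt(6)*exp(3*I*pi/8)/4 on |10000>, sqrt(6)*exp(I*pi/8)/4 on |10100>, sqrt(2)*exp(3*I*pi/8)/4 on |11000>, sqrt(2)*exp(I*pi/8)/4 on |11100>, and 0 on every other basis state. Key observation: gates 2-9 undo each other exactly, leaving only the rest of the circuit to track.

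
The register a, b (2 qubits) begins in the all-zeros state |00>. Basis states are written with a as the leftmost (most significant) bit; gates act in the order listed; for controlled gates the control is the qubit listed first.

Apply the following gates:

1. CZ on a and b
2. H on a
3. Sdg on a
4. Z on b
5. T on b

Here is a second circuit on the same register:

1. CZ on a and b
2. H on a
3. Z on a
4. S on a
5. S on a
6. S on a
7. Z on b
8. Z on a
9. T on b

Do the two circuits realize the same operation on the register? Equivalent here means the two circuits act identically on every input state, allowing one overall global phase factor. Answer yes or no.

Yes — the two circuits implement the same unitary up to a global phase.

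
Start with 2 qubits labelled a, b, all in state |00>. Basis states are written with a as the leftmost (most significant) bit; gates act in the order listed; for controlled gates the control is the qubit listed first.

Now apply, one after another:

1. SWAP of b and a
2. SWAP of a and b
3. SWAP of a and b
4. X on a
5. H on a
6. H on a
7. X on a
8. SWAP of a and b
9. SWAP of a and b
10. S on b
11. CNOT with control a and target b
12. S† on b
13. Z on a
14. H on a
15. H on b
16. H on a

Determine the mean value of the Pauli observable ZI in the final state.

The observable ZI averages to 1. Key observation: the block from step 2 through step 9 cancels to the identity and can be dropped.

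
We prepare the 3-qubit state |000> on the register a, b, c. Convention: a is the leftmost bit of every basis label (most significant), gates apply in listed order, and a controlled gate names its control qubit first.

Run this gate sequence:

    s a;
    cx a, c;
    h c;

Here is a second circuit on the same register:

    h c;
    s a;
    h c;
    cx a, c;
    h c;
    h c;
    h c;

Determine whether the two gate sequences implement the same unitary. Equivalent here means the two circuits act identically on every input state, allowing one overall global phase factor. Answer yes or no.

Yes, they are equivalent — the unitaries differ by at most a global phase.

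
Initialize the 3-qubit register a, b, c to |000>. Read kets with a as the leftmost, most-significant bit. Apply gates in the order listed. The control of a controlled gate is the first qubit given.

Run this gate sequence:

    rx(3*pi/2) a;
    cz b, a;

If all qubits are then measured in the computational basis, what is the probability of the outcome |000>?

The probability of measuring |000> is 1/2.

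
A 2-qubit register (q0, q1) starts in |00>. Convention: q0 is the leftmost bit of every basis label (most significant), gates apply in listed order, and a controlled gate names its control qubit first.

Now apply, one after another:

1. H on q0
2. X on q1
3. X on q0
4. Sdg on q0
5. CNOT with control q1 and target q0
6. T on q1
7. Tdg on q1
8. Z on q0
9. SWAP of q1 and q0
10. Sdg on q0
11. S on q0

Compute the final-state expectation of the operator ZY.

The observable ZY averages to 1.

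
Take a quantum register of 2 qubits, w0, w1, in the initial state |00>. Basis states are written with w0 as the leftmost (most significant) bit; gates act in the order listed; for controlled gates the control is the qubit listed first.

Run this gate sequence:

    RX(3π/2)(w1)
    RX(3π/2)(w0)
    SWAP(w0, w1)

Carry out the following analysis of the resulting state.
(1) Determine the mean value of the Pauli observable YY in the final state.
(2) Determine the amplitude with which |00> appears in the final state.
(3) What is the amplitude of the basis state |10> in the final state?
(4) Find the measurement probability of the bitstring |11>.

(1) In the final state, YY has expectation 1.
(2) The amplitude on |00> is 1/2.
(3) The amplitude on |10> is I/2.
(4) The probability of measuring |11> is 1/4.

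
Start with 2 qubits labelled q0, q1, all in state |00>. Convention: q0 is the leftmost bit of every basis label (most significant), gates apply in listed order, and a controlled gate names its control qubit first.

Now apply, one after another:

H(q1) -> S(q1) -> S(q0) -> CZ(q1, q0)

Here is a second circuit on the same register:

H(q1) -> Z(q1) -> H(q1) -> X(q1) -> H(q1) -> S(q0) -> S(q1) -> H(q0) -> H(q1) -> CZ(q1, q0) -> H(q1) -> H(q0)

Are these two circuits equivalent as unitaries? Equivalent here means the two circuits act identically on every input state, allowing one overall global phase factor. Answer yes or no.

No — the two circuits implement different unitaries, even allowing a global phase.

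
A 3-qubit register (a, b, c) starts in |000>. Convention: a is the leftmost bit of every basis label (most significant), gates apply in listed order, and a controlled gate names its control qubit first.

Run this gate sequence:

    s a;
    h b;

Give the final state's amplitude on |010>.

|010> carries amplitude sqrt(2)/2 in the final state.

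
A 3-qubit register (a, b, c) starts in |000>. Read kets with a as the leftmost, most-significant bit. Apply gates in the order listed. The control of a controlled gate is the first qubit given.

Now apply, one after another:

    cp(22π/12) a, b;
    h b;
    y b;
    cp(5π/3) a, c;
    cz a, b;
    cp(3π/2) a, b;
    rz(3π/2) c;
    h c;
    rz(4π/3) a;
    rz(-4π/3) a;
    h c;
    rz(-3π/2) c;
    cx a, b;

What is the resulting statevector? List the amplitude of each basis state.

After the circuit, the state carries amplitude -sqrt(2)*I/2 on |000>, sqrt(2)*I/2 on |010>, and 0 on every other basis state. Key observation: the block from step 7 through step 12 cancels to the identity and can be dropped.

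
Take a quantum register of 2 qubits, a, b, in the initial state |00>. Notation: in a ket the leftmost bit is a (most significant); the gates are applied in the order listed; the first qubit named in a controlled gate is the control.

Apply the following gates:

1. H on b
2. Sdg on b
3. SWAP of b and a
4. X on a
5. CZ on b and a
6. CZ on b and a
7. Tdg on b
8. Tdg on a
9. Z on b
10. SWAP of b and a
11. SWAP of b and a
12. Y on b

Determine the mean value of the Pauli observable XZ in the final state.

The observable XZ averages to -sqrt(2)/2. Key observation: steps 10-11 multiply out to the identity, so the circuit reduces to the remaining gates.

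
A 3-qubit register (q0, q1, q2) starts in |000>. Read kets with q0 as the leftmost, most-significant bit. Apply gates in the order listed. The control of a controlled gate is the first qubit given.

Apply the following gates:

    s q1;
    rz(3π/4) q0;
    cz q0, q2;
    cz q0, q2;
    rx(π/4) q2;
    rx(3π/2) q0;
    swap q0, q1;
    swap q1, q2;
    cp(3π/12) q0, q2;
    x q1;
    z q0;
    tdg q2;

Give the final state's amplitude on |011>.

The final state's coefficient on |011> equals sqrt(2*sqrt(2) + 4)*exp(7*I*pi/8)/4.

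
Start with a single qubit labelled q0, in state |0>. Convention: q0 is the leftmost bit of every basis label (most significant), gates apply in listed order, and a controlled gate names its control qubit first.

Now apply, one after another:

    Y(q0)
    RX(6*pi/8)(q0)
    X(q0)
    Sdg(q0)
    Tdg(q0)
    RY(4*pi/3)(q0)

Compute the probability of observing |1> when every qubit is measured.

Outcome |1> occurs with probability -sqrt(2)/8 + sqrt(3)/8 + 1/2.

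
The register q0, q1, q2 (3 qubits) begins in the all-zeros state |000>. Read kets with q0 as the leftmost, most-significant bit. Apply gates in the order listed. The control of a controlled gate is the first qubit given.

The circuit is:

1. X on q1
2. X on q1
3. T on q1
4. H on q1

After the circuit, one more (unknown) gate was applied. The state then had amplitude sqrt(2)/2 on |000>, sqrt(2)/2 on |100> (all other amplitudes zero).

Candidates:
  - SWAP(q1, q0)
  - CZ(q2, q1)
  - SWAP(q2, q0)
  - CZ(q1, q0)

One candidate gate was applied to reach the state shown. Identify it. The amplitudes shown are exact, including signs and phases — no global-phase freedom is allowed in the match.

The unique candidate consistent with the amplitudes is SWAP(q1, q0). Key observation: the block from step 1 through step 2 cancels to the identity and can be dropped.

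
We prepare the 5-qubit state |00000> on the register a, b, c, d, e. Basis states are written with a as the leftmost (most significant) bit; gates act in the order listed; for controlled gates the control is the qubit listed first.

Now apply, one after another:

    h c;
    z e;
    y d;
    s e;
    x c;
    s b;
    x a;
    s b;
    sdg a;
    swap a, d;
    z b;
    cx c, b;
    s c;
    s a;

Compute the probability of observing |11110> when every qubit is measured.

The probability of measuring |11110> is 1/2.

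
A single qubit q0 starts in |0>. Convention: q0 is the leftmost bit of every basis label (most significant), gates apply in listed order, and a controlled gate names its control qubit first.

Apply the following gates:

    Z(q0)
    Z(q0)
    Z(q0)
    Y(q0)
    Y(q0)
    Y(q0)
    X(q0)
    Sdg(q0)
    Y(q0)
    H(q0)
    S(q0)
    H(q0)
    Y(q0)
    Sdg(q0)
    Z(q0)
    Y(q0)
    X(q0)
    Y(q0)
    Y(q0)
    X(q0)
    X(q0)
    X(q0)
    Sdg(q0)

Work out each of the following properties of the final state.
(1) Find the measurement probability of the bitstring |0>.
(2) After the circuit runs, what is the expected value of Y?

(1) The probability of measuring |0> is 1/2. Key observation: steps 20-21 multiply out to the identity, so the circuit reduces to the remaining gates.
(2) The expectation value of Y is -1.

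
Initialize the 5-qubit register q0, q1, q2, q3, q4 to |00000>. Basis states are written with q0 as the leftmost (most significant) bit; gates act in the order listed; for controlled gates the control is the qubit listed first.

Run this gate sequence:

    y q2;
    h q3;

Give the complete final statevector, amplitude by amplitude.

After the circuit, the state carries amplitude sqrt(2)*I/2 on |00100>, sqrt(2)*I/2 on |00110>, and 0 on every other basis state.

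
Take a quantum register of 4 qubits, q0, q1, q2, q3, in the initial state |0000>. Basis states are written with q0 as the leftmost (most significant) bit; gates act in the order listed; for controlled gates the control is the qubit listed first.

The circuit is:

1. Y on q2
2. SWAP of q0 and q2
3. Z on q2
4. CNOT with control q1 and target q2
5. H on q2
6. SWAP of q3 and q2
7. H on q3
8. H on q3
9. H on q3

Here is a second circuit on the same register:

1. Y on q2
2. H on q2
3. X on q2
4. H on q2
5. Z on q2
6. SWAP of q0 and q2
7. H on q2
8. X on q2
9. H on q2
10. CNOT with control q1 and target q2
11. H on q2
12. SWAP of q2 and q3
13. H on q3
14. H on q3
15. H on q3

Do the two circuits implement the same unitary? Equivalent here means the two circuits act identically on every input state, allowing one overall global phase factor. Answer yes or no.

Yes — the two circuits implement the same unitary up to a global phase.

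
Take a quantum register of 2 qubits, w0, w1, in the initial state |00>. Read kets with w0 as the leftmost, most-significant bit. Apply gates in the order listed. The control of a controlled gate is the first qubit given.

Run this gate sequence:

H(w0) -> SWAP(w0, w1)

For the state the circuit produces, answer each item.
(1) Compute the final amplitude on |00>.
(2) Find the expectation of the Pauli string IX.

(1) |00> carries amplitude sqrt(2)/2 in the final state.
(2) In the final state, IX has expectation 1.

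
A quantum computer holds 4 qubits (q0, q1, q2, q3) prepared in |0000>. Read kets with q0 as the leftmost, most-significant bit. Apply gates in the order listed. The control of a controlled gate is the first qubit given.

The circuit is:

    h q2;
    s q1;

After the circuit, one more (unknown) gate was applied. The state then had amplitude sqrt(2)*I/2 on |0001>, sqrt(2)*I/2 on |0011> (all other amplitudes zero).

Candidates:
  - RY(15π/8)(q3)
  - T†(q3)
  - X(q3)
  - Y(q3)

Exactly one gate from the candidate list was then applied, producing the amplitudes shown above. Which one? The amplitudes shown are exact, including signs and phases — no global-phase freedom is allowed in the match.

The applied gate was Y(q3).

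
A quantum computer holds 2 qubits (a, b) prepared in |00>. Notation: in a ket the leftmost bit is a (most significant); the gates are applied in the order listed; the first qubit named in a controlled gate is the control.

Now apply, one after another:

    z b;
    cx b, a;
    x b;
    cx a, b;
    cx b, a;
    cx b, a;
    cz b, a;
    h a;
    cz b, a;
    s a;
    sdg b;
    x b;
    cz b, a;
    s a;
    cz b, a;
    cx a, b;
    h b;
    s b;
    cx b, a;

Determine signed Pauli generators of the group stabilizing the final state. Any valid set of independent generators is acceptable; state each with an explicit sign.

One valid set of independent stabilizer generators is +XZ, -ZY (any independent generating set of the same group is equally correct). Key observation: steps 5-6 multiply out to the identity, so the circuit reduces to the remaining gates.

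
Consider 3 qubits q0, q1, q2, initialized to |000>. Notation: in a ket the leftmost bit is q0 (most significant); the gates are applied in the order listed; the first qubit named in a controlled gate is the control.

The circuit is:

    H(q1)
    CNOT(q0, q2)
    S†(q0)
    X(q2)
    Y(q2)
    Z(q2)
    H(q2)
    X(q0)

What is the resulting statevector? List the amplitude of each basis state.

The resulting statevector has amplitude 0 on |000>, 0 on |001>, 0 on |010>, 0 on |011>, -I/2 on |100>, -I/2 on |101>, -I/2 on |110>, -I/2 on |111>.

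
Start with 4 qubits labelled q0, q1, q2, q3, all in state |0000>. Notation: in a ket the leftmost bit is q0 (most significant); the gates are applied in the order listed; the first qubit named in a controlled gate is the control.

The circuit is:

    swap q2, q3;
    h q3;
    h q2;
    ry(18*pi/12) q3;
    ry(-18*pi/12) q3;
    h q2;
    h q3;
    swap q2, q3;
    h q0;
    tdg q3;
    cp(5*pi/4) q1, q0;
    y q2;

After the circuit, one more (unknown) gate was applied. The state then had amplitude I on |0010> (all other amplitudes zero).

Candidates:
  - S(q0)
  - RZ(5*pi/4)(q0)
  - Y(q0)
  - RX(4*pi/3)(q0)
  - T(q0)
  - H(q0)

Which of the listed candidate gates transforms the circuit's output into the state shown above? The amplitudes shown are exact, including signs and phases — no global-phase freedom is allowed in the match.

It was H(q0) that produced the state shown.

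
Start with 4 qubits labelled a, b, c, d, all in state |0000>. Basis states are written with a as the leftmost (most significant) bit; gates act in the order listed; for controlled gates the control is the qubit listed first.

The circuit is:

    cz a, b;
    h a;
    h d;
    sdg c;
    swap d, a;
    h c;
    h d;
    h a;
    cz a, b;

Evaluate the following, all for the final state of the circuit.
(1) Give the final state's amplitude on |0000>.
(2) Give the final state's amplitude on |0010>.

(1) |0000> carries amplitude sqrt(2)/2 in the final state.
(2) |0010> carries amplitude sqrt(2)/2 in the final state.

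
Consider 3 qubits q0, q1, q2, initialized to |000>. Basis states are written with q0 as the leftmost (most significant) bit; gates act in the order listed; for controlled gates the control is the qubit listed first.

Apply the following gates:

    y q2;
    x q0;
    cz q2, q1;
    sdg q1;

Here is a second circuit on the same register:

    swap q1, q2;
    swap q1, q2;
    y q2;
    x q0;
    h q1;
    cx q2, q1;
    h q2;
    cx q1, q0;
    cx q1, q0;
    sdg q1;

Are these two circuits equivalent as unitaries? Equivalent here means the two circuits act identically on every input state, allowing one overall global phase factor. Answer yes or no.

No: there is an input state on which the two circuits produce genuinely different outputs (not merely differing by a phase).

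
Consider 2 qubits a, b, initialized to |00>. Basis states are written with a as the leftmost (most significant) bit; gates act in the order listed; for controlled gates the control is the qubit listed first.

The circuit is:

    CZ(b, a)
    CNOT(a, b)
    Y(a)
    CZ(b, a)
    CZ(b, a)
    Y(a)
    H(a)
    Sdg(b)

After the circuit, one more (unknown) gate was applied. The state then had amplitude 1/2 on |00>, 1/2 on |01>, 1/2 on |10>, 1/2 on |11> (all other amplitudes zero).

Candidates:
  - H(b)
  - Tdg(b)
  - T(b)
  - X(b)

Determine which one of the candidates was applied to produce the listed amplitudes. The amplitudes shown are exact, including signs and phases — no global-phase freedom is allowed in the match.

The unique candidate consistent with the amplitudes is H(b). Key observation: gates 3-6 undo each other exactly, leaving only the rest of the circuit to track.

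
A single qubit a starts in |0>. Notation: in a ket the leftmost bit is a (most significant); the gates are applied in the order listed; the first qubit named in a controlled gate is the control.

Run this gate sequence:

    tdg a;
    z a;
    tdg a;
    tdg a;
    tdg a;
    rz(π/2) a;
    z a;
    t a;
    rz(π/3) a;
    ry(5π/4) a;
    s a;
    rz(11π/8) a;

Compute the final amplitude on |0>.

The final state's coefficient on |0> equals -sqrt(2 - sqrt(2))*exp(43*I*pi/48)/2.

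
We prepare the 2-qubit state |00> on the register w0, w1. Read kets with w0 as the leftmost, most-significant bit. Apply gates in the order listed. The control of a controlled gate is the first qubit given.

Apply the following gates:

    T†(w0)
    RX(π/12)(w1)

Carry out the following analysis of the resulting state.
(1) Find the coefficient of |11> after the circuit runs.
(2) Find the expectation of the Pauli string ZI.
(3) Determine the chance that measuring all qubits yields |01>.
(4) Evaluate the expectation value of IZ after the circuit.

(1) The amplitude on |11> is 0.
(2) The observable ZI averages to 1.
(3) Outcome |01> occurs with probability -sqrt(6)/8 - sqrt(2)/8 + 1/2.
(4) The expectation value of IZ is sqrt(2)/4 + sqrt(6)/4.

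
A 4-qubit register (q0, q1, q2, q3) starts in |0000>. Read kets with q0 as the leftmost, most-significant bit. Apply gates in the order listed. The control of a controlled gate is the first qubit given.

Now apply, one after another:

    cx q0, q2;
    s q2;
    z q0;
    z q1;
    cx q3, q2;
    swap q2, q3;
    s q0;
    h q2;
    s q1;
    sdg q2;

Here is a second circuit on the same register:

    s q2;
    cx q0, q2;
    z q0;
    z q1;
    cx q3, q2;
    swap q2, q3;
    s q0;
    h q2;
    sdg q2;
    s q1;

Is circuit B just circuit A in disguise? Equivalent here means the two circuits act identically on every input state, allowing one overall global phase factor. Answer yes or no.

No — the two circuits implement different unitaries, even allowing a global phase.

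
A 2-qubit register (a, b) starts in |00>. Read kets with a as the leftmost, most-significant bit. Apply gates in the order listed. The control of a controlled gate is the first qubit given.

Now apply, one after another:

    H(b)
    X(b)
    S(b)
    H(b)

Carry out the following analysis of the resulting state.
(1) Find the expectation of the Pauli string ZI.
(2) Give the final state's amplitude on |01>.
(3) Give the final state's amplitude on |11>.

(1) In the final state, ZI has expectation 1.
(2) The final state's coefficient on |01> equals 1/2 - I/2.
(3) |11> carries amplitude 0 in the final state.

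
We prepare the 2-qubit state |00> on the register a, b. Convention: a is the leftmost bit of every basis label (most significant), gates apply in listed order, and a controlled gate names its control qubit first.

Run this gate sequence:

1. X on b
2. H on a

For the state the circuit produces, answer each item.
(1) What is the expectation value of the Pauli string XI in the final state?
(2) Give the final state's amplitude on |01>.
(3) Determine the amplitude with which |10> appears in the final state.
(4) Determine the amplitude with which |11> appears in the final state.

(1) The expectation value of XI is 1.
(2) The final state's coefficient on |01> equals sqrt(2)/2.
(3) |10> carries amplitude 0 in the final state.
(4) |11> carries amplitude sqrt(2)/2 in the final state.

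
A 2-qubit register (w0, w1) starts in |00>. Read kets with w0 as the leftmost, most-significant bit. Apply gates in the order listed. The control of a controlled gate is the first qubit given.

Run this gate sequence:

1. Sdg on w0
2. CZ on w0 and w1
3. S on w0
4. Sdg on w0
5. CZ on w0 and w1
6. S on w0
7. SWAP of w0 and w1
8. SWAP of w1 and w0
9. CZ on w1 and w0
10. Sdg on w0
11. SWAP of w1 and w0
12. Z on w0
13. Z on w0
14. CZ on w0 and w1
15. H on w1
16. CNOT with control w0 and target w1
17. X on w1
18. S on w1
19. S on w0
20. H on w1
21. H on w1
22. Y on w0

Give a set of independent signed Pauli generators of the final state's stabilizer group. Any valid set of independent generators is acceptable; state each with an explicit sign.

The stabilizer group can be generated by +IY, -ZI, among other valid generating sets.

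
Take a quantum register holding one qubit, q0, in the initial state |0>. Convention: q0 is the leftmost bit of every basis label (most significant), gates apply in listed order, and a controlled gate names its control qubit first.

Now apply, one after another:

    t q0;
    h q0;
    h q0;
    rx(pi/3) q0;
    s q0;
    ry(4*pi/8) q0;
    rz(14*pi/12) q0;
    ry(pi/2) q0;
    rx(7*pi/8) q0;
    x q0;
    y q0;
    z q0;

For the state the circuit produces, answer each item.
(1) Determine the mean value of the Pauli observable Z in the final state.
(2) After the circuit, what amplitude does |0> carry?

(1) The expectation value of Z is -sqrt(3*sqrt(2) + 6)/8 - sqrt(2 - sqrt(2))/8.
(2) |0> carries amplitude -sqrt(3)*exp(7*I*pi/12)*sin(7*pi/16)/4 + exp(-7*I*pi/12)*sin(7*pi/16)/4 - exp(7*I*pi/12)*sin(7*pi/16)/4 + sqrt(3)*I*exp(7*I*pi/12)*cos(7*pi/16)/4 + I*exp(7*I*pi/12)*cos(7*pi/16)/4 + I*exp(-7*I*pi/12)*cos(7*pi/16)/4 - sqrt(3)*I*exp(-7*I*pi/12)*cos(7*pi/16)/4 - sqrt(3)*exp(-7*I*pi/12)*sin(7*pi/16)/4 in the final state.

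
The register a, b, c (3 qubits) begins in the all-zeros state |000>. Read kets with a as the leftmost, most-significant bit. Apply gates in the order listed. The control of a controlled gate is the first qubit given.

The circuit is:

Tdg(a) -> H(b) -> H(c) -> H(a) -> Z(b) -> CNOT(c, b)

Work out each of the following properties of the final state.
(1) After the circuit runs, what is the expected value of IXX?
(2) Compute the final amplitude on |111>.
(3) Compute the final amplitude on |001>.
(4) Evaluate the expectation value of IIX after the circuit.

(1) In the final state, IXX has expectation 1.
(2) The final state's coefficient on |111> equals sqrt(2)/4.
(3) The final state's coefficient on |001> equals -sqrt(2)/4.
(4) In the final state, IIX has expectation -1.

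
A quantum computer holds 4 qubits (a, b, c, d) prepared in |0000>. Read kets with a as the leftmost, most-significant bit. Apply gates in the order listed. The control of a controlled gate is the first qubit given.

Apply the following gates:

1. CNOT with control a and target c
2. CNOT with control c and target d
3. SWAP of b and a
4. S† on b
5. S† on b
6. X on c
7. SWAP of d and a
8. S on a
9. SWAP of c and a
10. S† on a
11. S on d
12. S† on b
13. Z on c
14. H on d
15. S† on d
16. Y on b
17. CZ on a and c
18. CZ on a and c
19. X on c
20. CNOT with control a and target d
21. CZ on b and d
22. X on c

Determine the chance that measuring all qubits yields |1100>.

The probability of measuring |1100> is 1/2. Key observation: the block from step 17 through step 18 cancels to the identity and can be dropped.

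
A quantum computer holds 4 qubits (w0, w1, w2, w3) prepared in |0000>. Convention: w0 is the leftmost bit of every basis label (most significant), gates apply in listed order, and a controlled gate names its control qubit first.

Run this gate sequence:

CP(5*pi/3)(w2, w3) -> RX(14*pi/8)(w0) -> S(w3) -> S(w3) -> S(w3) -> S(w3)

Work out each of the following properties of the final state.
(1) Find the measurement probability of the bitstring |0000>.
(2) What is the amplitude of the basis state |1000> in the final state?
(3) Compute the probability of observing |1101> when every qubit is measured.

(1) A full measurement returns |0000> with probability sqrt(2)/4 + 1/2.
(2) |1000> carries amplitude -I*sqrt(2 - sqrt(2))/2 in the final state.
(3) The probability of measuring |1101> is 0.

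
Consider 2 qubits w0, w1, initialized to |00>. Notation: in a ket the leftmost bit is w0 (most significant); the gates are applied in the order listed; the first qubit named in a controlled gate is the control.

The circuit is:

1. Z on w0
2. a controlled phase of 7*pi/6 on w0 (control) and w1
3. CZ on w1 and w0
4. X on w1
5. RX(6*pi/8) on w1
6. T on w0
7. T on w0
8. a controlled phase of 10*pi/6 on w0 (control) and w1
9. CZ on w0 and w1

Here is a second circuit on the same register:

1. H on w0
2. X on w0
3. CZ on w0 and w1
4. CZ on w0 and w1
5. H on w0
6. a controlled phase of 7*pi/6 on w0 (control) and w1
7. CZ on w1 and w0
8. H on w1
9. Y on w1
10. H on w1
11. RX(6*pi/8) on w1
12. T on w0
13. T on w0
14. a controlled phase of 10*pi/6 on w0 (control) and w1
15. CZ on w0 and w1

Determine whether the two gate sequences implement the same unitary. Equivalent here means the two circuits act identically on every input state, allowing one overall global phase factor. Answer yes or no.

No: there is an input state on which the two circuits produce genuinely different outputs (not merely differing by a phase).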